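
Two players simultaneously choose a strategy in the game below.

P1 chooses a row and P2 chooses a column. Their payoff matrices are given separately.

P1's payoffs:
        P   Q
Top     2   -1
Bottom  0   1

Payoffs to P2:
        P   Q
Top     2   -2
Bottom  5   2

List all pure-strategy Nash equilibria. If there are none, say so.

(Top, P)

P1 against P: payoffs 2, 0 → best response Top.
P1 against Q: payoffs -1, 1 → best response Bottom.
P2 against Top: payoffs 2, -2 → best response P.
P2 against Bottom: payoffs 5, 2 → best response P.
Mutual best responses: (Top, P).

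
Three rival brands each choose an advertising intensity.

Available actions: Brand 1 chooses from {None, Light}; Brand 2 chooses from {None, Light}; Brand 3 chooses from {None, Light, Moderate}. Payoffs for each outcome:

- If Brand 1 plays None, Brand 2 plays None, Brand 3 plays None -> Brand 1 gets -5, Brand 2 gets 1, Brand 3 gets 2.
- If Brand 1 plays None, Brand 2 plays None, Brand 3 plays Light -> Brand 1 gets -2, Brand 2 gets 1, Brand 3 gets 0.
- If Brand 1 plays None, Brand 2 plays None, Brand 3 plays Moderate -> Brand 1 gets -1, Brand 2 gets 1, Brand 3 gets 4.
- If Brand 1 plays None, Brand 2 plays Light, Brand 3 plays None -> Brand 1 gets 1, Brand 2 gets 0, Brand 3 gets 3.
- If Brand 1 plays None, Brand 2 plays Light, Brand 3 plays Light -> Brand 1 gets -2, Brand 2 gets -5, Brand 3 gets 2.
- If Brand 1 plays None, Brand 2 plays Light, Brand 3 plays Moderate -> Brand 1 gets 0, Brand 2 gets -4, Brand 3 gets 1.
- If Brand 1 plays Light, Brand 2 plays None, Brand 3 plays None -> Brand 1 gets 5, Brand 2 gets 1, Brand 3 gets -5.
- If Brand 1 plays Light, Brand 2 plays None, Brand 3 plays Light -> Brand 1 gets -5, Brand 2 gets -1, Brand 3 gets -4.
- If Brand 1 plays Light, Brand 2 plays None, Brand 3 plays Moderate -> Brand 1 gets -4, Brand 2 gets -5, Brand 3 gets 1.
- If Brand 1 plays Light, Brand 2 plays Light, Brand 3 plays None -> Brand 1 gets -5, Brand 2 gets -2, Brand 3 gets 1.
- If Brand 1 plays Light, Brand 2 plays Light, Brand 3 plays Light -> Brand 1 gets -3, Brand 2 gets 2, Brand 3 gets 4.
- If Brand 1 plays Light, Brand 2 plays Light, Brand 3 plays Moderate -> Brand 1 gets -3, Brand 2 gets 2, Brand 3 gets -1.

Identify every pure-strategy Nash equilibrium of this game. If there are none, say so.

Pure NE: (None, None, Moderate)

Brand 1 against (None, None): payoffs -5, 5 → best response Light.
Brand 1 against (None, Light): payoffs -2, -5 → best response None.
Brand 1 against (None, Moderate): payoffs -1, -4 → best response None.
Brand 1 against (Light, None): payoffs 1, -5 → best response None.
Brand 1 against (Light, Light): payoffs -2, -3 → best response None.
Brand 1 against (Light, Moderate): payoffs 0, -3 → best response None.
Brand 2 against (None, None): payoffs 1, 0 → best response None.
Brand 2 against (None, Light): payoffs 1, -5 → best response None.
Brand 2 against (None, Moderate): payoffs 1, -4 → best response None.
Brand 2 against (Light, None): payoffs 1, -2 → best response None.
Brand 2 against (Light, Light): payoffs -1, 2 → best response Light.
Brand 2 against (Light, Moderate): payoffs -5, 2 → best response Light.
Brand 3 against (None, None): payoffs 2, 0, 4 → best response Moderate.
Brand 3 against (None, Light): payoffs 3, 2, 1 → best response None.
Brand 3 against (Light, None): payoffs -5, -4, 1 → best response Moderate.
Brand 3 against (Light, Light): payoffs 1, 4, -1 → best response Light.
Mutual best responses: (None, None, Moderate).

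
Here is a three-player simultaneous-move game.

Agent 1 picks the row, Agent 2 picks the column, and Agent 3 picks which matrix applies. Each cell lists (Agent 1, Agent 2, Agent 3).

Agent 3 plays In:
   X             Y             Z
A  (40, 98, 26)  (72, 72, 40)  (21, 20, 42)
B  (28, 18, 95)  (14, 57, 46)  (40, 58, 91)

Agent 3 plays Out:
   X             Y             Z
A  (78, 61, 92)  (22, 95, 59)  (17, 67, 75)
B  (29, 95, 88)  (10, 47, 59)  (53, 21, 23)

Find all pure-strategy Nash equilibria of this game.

For each strategy profile, look for a profitable unilateral deviation.
(A, X, In): Agent 3 can switch to Out (26 → 92). Not NE.
(A, X, Out): Agent 2 can switch to Y (61 → 95). Not NE.
(A, Y, In): Agent 2 can switch to X (72 → 98). Not NE.
(A, Y, Out): Agent 1 gets 22, best alternative 10; Agent 2 gets 95, best alternative 67; Agent 3 gets 59, best alternative 40. No profitable deviation — NE.
(A, Z, In): Agent 1 can switch to B (21 → 40). Not NE.
(A, Z, Out): Agent 1 can switch to B (17 → 53). Not NE.
(B, X, In): Agent 1 can switch to A (28 → 40). Not NE.
(B, Z, In): Agent 1 gets 40, best alternative 21; Agent 2 gets 58, best alternative 57; Agent 3 gets 91, best alternative 23. No profitable deviation — NE.
(The remaining 4 profiles each have a profitable deviation by the same check.)

(A, Y, Out) and (B, Z, In)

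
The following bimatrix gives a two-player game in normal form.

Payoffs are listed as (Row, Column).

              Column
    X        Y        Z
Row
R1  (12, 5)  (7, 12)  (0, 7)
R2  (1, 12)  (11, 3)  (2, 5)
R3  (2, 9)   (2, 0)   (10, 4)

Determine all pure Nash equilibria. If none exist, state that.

This game has no pure Nash equilibrium.

Row against X: payoffs 12, 1, 2 → best response R1.
Row against Y: payoffs 7, 11, 2 → best response R2.
Row against Z: payoffs 0, 2, 10 → best response R3.
Column against R1: payoffs 5, 12, 7 → best response Y.
Column against R2: payoffs 12, 3, 5 → best response X.
Column against R3: payoffs 9, 0, 4 → best response X.
No profile is a mutual best response for all players.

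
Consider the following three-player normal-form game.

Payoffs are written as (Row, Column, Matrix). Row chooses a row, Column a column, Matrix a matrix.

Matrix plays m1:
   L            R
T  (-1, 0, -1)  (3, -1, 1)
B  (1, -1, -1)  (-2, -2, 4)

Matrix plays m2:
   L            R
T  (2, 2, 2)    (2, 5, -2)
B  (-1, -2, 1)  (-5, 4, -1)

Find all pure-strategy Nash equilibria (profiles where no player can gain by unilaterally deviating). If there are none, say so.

There is no pure-strategy Nash equilibrium.

Row against (L, m1): payoffs -1, 1 → best response B.
Row against (L, m2): payoffs 2, -1 → best response T.
Row against (R, m1): payoffs 3, -2 → best response T.
Row against (R, m2): payoffs 2, -5 → best response T.
Column against (T, m1): payoffs 0, -1 → best response L.
Column against (T, m2): payoffs 2, 5 → best response R.
Column against (B, m1): payoffs -1, -2 → best response L.
Column against (B, m2): payoffs -2, 4 → best response R.
Matrix against (T, L): payoffs -1, 2 → best response m2.
Matrix against (T, R): payoffs 1, -2 → best response m1.
Matrix against (B, L): payoffs -1, 1 → best response m2.
Matrix against (B, R): payoffs 4, -1 → best response m1.
No profile is a mutual best response for all players.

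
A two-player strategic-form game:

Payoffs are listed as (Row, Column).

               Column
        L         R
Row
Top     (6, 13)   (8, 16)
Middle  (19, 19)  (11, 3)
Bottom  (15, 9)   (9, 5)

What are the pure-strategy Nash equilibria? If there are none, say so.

(Middle, L)

Row against L: payoffs 6, 19, 15 → best response Middle.
Row against R: payoffs 8, 11, 9 → best response Middle.
Column against Top: payoffs 13, 16 → best response R.
Column against Middle: payoffs 19, 3 → best response L.
Column against Bottom: payoffs 9, 5 → best response L.
Mutual best responses: (Middle, L).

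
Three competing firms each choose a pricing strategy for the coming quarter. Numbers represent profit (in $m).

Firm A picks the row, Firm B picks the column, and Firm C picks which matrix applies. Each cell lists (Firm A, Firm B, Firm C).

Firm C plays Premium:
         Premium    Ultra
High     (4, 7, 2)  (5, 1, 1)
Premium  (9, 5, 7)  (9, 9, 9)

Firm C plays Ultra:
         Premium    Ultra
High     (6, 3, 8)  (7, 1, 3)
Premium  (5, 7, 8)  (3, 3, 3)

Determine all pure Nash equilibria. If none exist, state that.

(High, Premium, Ultra); (Premium, Ultra, Premium)

(High, Premium, Premium): Firm A can switch to Premium (4 → 9). Not NE.
(High, Premium, Ultra): Firm A gets 6, best alternative 5; Firm B gets 3, best alternative 1; Firm C gets 8, best alternative 2. No profitable deviation — NE.
(High, Ultra, Premium): Firm A can switch to Premium (5 → 9). Not NE.
(High, Ultra, Ultra): Firm B can switch to Premium (1 → 3). Not NE.
(Premium, Premium, Premium): Firm B can switch to Ultra (5 → 9). Not NE.
(Premium, Premium, Ultra): Firm A can switch to High (5 → 6). Not NE.
(Premium, Ultra, Premium): Firm A gets 9, best alternative 5; Firm B gets 9, best alternative 5; Firm C gets 9, best alternative 3. No profitable deviation — NE.
(Premium, Ultra, Ultra): Firm A can switch to High (3 → 7). Not NE.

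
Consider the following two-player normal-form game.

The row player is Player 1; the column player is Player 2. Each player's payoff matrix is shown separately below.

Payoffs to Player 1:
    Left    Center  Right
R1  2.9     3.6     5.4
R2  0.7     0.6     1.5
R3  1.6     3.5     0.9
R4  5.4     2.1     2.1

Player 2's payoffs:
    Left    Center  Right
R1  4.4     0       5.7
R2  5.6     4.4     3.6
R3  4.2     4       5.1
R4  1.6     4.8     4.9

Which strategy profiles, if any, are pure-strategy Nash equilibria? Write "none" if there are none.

The unique pure-strategy Nash equilibrium is (R1, Right).

For each player, find the best response to each opponent profile; mutual best responses are the pure NE.
Player 1 against Left: payoffs 2.9, 0.7, 1.6, 5.4 → best response R4.
Player 1 against Center: payoffs 3.6, 0.6, 3.5, 2.1 → best response R1.
Player 1 against Right: payoffs 5.4, 1.5, 0.9, 2.1 → best response R1.
Player 2 against R1: payoffs 4.4, 0, 5.7 → best response Right.
Player 2 against R2: payoffs 5.6, 4.4, 3.6 → best response Left.
Player 2 against R3: payoffs 4.2, 4, 5.1 → best response Right.
Player 2 against R4: payoffs 1.6, 4.8, 4.9 → best response Right.
Mutual best responses: (R1, Right).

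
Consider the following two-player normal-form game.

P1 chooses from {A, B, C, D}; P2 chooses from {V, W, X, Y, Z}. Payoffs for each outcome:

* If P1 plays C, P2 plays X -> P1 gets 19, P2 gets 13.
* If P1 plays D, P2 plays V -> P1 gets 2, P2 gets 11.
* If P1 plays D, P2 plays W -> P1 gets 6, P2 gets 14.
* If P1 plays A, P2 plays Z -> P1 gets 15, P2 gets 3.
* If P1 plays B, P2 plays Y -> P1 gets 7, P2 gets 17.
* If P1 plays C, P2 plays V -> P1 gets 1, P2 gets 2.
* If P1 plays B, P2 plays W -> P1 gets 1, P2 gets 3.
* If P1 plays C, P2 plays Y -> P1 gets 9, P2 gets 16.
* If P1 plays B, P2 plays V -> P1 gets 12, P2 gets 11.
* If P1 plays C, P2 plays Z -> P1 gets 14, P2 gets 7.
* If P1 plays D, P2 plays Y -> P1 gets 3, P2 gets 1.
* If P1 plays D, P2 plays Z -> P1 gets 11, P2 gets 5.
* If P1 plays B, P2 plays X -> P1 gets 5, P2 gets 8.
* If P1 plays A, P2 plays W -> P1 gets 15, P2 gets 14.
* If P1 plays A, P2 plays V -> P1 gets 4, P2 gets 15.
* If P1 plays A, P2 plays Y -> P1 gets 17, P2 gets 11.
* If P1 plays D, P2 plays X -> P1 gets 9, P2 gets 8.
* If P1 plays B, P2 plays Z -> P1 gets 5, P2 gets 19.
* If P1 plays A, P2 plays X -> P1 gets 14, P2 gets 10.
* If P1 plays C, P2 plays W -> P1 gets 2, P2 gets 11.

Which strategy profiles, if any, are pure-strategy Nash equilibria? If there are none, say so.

none

(A, V): P1 can switch to B (4 → 12). Not NE.
(A, W): P2 can switch to V (14 → 15). Not NE.
(A, X): P1 can switch to C (14 → 19). Not NE.
(A, Y): P2 can switch to V (11 → 15). Not NE.
(A, Z): P2 can switch to V (3 → 15). Not NE.
(B, V): P2 can switch to Y (11 → 17). Not NE.
(The remaining 14 profiles each have a profitable deviation by the same check.)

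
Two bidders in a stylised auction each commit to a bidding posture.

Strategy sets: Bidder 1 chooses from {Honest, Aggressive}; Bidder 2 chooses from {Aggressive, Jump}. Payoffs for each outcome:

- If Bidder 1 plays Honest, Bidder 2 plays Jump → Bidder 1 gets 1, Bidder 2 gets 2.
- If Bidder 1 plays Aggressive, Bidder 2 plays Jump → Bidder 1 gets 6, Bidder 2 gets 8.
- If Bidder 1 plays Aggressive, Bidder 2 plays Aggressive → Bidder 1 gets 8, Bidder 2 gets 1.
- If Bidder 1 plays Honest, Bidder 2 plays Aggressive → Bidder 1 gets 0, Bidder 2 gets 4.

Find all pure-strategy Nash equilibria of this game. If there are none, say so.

Pure NE: (Aggressive, Jump)

Bidder 1 against Aggressive: payoffs 0, 8 → best response Aggressive.
Bidder 1 against Jump: payoffs 1, 6 → best response Aggressive.
Bidder 2 against Honest: payoffs 4, 2 → best response Aggressive.
Bidder 2 against Aggressive: payoffs 1, 8 → best response Jump.
Mutual best responses: (Aggressive, Jump).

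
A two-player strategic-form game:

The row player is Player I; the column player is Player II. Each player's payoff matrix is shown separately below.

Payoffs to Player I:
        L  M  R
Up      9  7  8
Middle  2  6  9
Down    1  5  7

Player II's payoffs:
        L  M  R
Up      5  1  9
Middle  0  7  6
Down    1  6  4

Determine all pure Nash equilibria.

Player I against L: payoffs 9, 2, 1 → best response Up.
Player I against M: payoffs 7, 6, 5 → best response Up.
Player I against R: payoffs 8, 9, 7 → best response Middle.
Player II against Up: payoffs 5, 1, 9 → best response R.
Player II against Middle: payoffs 0, 7, 6 → best response M.
Player II against Down: payoffs 1, 6, 4 → best response M.
No profile is a mutual best response for all players.

There is no pure-strategy Nash equilibrium.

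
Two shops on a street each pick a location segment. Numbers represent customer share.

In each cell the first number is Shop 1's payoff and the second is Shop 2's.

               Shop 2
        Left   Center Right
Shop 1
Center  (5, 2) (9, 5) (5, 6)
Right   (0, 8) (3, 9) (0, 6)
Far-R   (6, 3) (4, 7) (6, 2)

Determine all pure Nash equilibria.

none

For each strategy profile, look for a profitable unilateral deviation.
(Center, Left): Shop 1 can switch to Far-R (5 → 6). Not NE.
(Center, Center): Shop 2 can switch to Right (5 → 6). Not NE.
(Center, Right): Shop 1 can switch to Far-R (5 → 6). Not NE.
(Right, Left): Shop 1 can switch to Center (0 → 5). Not NE.
(Right, Center): Shop 1 can switch to Center (3 → 9). Not NE.
(Right, Right): Shop 1 can switch to Center (0 → 5). Not NE.
(Far-R, Left): Shop 2 can switch to Center (3 → 7). Not NE.
(Far-R, Center): Shop 1 can switch to Center (4 → 9). Not NE.
(Far-R, Right): Shop 2 can switch to Left (2 → 3). Not NE.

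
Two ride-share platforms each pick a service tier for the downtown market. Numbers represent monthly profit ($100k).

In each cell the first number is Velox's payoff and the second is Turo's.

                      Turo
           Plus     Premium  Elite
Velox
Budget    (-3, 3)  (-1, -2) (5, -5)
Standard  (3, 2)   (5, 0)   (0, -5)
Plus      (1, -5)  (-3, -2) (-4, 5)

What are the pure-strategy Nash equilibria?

The unique pure-strategy Nash equilibrium is (Standard, Plus).

Mark each player's best response to every combination of opponents' strategies; a profile where every player is best-responding is a pure Nash equilibrium.
Velox against Plus: payoffs -3, 3, 1 → best response Standard.
Velox against Premium: payoffs -1, 5, -3 → best response Standard.
Velox against Elite: payoffs 5, 0, -4 → best response Budget.
Turo against Budget: payoffs 3, -2, -5 → best response Plus.
Turo against Standard: payoffs 2, 0, -5 → best response Plus.
Turo against Plus: payoffs -5, -2, 5 → best response Elite.
Mutual best responses: (Standard, Plus).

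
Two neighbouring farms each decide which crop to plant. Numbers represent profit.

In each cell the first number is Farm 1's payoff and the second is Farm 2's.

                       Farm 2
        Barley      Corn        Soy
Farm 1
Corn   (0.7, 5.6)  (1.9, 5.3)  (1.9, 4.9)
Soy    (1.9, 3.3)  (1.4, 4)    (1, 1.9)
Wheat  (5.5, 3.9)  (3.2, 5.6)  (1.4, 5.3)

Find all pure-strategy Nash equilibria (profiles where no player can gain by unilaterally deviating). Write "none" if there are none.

Farm 1 against Barley: payoffs 0.7, 1.9, 5.5 → best response Wheat.
Farm 1 against Corn: payoffs 1.9, 1.4, 3.2 → best response Wheat.
Farm 1 against Soy: payoffs 1.9, 1, 1.4 → best response Corn.
Farm 2 against Corn: payoffs 5.6, 5.3, 4.9 → best response Barley.
Farm 2 against Soy: payoffs 3.3, 4, 1.9 → best response Corn.
Farm 2 against Wheat: payoffs 3.9, 5.6, 5.3 → best response Corn.
Mutual best responses: (Wheat, Corn).

Pure NE: (Wheat, Corn)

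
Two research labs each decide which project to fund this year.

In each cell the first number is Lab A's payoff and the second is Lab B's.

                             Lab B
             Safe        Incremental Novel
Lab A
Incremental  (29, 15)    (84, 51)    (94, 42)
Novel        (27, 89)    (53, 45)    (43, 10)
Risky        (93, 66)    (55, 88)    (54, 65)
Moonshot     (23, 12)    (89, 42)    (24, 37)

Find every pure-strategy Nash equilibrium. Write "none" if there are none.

Lab A against Safe: payoffs 29, 27, 93, 23 → best response Risky.
Lab A against Incremental: payoffs 84, 53, 55, 89 → best response Moonshot.
Lab A against Novel: payoffs 94, 43, 54, 24 → best response Incremental.
Lab B against Incremental: payoffs 15, 51, 42 → best response Incremental.
Lab B against Novel: payoffs 89, 45, 10 → best response Safe.
Lab B against Risky: payoffs 66, 88, 65 → best response Incremental.
Lab B against Moonshot: payoffs 12, 42, 37 → best response Incremental.
Mutual best responses: (Moonshot, Incremental).

(Moonshot, Incremental)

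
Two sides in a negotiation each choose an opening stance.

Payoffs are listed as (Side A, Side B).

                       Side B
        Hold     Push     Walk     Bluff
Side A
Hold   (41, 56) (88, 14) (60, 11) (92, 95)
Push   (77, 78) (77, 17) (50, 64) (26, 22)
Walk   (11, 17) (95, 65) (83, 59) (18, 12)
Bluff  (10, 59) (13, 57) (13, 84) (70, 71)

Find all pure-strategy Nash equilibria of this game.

The pure Nash equilibria are (Hold, Bluff); (Push, Hold); (Walk, Push).

Check each profile: it is a Nash equilibrium iff no player can strictly gain by switching unilaterally.
(Hold, Hold): Side A can switch to Push (41 → 77). Not NE.
(Hold, Push): Side A can switch to Walk (88 → 95). Not NE.
(Hold, Walk): Side A can switch to Walk (60 → 83). Not NE.
(Hold, Bluff): Side A gets 92, best alternative 70; Side B gets 95, best alternative 56. No profitable deviation — NE.
(Push, Hold): Side A gets 77, best alternative 41; Side B gets 78, best alternative 64. No profitable deviation — NE.
(Push, Push): Side A can switch to Hold (77 → 88). Not NE.
(Push, Walk): Side A can switch to Hold (50 → 60). Not NE.
(Push, Bluff): Side A can switch to Hold (26 → 92). Not NE.
(Walk, Hold): Side A can switch to Hold (11 → 41). Not NE.
(Walk, Push): Side A gets 95, best alternative 88; Side B gets 65, best alternative 59. No profitable deviation — NE.
(Walk, Walk): Side B can switch to Push (59 → 65). Not NE.
(Walk, Bluff): Side A can switch to Hold (18 → 92). Not NE.
(Bluff, Hold): Side A can switch to Hold (10 → 41). Not NE.
(The remaining 3 profiles each have a profitable deviation by the same check.)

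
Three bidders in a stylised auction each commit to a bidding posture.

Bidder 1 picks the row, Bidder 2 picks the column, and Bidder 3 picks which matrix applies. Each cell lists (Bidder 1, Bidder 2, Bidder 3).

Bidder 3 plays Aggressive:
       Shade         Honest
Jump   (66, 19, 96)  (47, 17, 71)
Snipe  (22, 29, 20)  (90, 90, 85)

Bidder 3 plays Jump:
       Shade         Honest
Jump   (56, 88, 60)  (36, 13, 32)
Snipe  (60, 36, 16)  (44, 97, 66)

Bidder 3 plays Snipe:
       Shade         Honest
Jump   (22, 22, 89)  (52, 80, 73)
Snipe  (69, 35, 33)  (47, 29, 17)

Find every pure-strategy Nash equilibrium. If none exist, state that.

Bidder 1 against (Shade, Aggressive): payoffs 66, 22 → best response Jump.
Bidder 1 against (Shade, Jump): payoffs 56, 60 → best response Snipe.
Bidder 1 against (Shade, Snipe): payoffs 22, 69 → best response Snipe.
Bidder 1 against (Honest, Aggressive): payoffs 47, 90 → best response Snipe.
Bidder 1 against (Honest, Jump): payoffs 36, 44 → best response Snipe.
Bidder 1 against (Honest, Snipe): payoffs 52, 47 → best response Jump.
Bidder 2 against (Jump, Aggressive): payoffs 19, 17 → best response Shade.
Bidder 2 against (Jump, Jump): payoffs 88, 13 → best response Shade.
Bidder 2 against (Jump, Snipe): payoffs 22, 80 → best response Honest.
Bidder 2 against (Snipe, Aggressive): payoffs 29, 90 → best response Honest.
Bidder 2 against (Snipe, Jump): payoffs 36, 97 → best response Honest.
Bidder 2 against (Snipe, Snipe): payoffs 35, 29 → best response Shade.
Bidder 3 against (Jump, Shade): payoffs 96, 60, 89 → best response Aggressive.
Bidder 3 against (Jump, Honest): payoffs 71, 32, 73 → best response Snipe.
Bidder 3 against (Snipe, Shade): payoffs 20, 16, 33 → best response Snipe.
Bidder 3 against (Snipe, Honest): payoffs 85, 66, 17 → best response Aggressive.
Mutual best responses: (Jump, Shade, Aggressive); (Jump, Honest, Snipe); (Snipe, Shade, Snipe); (Snipe, Honest, Aggressive).

(Jump, Shade, Aggressive), (Jump, Honest, Snipe), (Snipe, Shade, Snipe), (Snipe, Honest, Aggressive)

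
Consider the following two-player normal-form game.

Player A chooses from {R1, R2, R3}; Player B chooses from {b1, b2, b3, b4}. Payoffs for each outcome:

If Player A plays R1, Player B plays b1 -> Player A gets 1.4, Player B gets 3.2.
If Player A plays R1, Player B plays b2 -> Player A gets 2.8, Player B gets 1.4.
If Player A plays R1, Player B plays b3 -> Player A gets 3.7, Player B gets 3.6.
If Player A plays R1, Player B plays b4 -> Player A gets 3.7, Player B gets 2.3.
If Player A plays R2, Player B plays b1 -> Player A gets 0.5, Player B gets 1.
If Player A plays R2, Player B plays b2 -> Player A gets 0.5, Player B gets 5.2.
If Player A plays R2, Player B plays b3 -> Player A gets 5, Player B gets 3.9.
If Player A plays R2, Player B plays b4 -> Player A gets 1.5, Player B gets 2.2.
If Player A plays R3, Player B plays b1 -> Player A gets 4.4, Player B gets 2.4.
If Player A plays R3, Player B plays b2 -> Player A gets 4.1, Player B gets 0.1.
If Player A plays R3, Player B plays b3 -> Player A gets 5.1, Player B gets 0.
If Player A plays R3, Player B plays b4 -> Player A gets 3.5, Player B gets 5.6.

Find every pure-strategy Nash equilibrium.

Mark each player's best response to every combination of opponents' strategies; a profile where every player is best-responding is a pure Nash equilibrium.
Player A against b1: payoffs 1.4, 0.5, 4.4 → best response R3.
Player A against b2: payoffs 2.8, 0.5, 4.1 → best response R3.
Player A against b3: payoffs 3.7, 5, 5.1 → best response R3.
Player A against b4: payoffs 3.7, 1.5, 3.5 → best response R1.
Player B against R1: payoffs 3.2, 1.4, 3.6, 2.3 → best response b3.
Player B against R2: payoffs 1, 5.2, 3.9, 2.2 → best response b2.
Player B against R3: payoffs 2.4, 0.1, 0, 5.6 → best response b4.
No profile is a mutual best response for all players.

none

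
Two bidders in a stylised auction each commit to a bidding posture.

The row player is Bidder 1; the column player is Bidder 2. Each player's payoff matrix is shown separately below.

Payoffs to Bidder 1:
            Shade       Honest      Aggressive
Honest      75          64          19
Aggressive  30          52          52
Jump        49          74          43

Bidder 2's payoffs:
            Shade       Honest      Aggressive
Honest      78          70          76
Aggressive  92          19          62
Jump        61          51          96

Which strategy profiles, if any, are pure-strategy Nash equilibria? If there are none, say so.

For each strategy profile, look for a profitable unilateral deviation.
(Honest, Shade): Bidder 1 gets 75, best alternative 49; Bidder 2 gets 78, best alternative 76. No profitable deviation — NE.
(Honest, Honest): Bidder 1 can switch to Jump (64 → 74). Not NE.
(Honest, Aggressive): Bidder 1 can switch to Aggressive (19 → 52). Not NE.
(Aggressive, Shade): Bidder 1 can switch to Honest (30 → 75). Not NE.
(Aggressive, Honest): Bidder 1 can switch to Honest (52 → 64). Not NE.
(Aggressive, Aggressive): Bidder 2 can switch to Shade (62 → 92). Not NE.
(Jump, Shade): Bidder 1 can switch to Honest (49 → 75). Not NE.
(The remaining 2 profiles each have a profitable deviation by the same check.)

The unique pure-strategy Nash equilibrium is (Honest, Shade).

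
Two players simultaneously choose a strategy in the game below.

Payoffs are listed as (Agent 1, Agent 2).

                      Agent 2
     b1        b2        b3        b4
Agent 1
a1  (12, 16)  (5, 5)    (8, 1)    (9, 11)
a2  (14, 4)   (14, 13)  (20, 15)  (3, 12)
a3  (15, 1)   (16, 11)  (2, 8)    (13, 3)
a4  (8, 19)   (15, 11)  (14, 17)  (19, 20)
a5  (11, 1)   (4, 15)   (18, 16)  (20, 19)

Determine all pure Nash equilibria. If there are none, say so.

For each strategy profile, look for a profitable unilateral deviation.
(a1, b1): Agent 1 can switch to a2 (12 → 14). Not NE.
(a1, b2): Agent 1 can switch to a2 (5 → 14). Not NE.
(a1, b3): Agent 1 can switch to a2 (8 → 20). Not NE.
(a1, b4): Agent 1 can switch to a3 (9 → 13). Not NE.
(a2, b1): Agent 1 can switch to a3 (14 → 15). Not NE.
(a2, b2): Agent 1 can switch to a3 (14 → 16). Not NE.
(a2, b3): Agent 1 gets 20, best alternative 18; Agent 2 gets 15, best alternative 13. No profitable deviation — NE.
(a3, b2): Agent 1 gets 16, best alternative 15; Agent 2 gets 11, best alternative 8. No profitable deviation — NE.
(a5, b4): Agent 1 gets 20, best alternative 19; Agent 2 gets 19, best alternative 16. No profitable deviation — NE.
(The remaining 11 profiles each have a profitable deviation by the same check.)

Pure-strategy Nash equilibria: (a2, b3) and (a3, b2) and (a5, b4)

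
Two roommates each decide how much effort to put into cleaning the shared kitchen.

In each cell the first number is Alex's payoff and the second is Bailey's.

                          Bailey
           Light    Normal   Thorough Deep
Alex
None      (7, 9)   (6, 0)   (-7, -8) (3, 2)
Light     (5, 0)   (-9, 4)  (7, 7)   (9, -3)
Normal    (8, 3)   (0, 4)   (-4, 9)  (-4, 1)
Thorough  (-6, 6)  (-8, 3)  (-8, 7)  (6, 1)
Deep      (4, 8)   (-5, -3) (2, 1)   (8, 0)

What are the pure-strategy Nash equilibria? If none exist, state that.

(None, Light): Alex can switch to Normal (7 → 8). Not NE.
(None, Normal): Bailey can switch to Light (0 → 9). Not NE.
(None, Thorough): Alex can switch to Light (-7 → 7). Not NE.
(None, Deep): Alex can switch to Light (3 → 9). Not NE.
(Light, Light): Alex can switch to None (5 → 7). Not NE.
(Light, Normal): Alex can switch to None (-9 → 6). Not NE.
(Light, Thorough): Alex gets 7, best alternative 2; Bailey gets 7, best alternative 4. No profitable deviation — NE.
(Light, Deep): Bailey can switch to Light (-3 → 0). Not NE.
(Normal, Light): Bailey can switch to Normal (3 → 4). Not NE.
(Normal, Normal): Alex can switch to None (0 → 6). Not NE.
(Normal, Thorough): Alex can switch to Light (-4 → 7). Not NE.
(The remaining 9 profiles each have a profitable deviation by the same check.)

Pure NE: (Light, Thorough)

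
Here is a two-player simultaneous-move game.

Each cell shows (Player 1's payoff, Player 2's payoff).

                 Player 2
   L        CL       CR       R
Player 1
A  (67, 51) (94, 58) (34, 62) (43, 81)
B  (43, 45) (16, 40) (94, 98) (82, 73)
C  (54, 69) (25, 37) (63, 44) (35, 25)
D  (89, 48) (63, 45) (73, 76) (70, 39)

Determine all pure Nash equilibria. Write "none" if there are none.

Pure NE: (B, CR)

Player 1 against L: payoffs 67, 43, 54, 89 → best response D.
Player 1 against CL: payoffs 94, 16, 25, 63 → best response A.
Player 1 against CR: payoffs 34, 94, 63, 73 → best response B.
Player 1 against R: payoffs 43, 82, 35, 70 → best response B.
Player 2 against A: payoffs 51, 58, 62, 81 → best response R.
Player 2 against B: payoffs 45, 40, 98, 73 → best response CR.
Player 2 against C: payoffs 69, 37, 44, 25 → best response L.
Player 2 against D: payoffs 48, 45, 76, 39 → best response CR.
Mutual best responses: (B, CR).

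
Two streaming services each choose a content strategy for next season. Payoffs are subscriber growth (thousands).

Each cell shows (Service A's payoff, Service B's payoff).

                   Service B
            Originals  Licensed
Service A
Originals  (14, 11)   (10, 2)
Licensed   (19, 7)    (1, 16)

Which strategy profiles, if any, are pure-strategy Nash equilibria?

(Originals, Originals): Service A can switch to Licensed (14 → 19). Not NE.
(Originals, Licensed): Service B can switch to Originals (2 → 11). Not NE.
(Licensed, Originals): Service B can switch to Licensed (7 → 16). Not NE.
(Licensed, Licensed): Service A can switch to Originals (1 → 10). Not NE.

No pure-strategy Nash equilibrium.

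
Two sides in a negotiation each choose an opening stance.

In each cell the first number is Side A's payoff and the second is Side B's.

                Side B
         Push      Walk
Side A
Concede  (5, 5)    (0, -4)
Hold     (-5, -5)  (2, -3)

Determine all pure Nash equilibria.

The pure Nash equilibria are (Concede, Push) and (Hold, Walk).

(Concede, Push): Side A gets 5, best alternative -5; Side B gets 5, best alternative -4. No profitable deviation — NE.
(Concede, Walk): Side A can switch to Hold (0 → 2). Not NE.
(Hold, Push): Side A can switch to Concede (-5 → 5). Not NE.
(Hold, Walk): Side A gets 2, best alternative 0; Side B gets -3, best alternative -5. No profitable deviation — NE.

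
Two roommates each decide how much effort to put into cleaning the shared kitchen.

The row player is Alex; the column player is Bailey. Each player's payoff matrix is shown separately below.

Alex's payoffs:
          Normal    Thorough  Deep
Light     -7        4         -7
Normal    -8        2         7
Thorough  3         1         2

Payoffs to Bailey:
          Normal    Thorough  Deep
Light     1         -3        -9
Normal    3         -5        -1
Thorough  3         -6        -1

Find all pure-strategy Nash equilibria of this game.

Mark each player's best response to every combination of opponents' strategies; a profile where every player is best-responding is a pure Nash equilibrium.
Alex against Normal: payoffs -7, -8, 3 → best response Thorough.
Alex against Thorough: payoffs 4, 2, 1 → best response Light.
Alex against Deep: payoffs -7, 7, 2 → best response Normal.
Bailey against Light: payoffs 1, -3, -9 → best response Normal.
Bailey against Normal: payoffs 3, -5, -1 → best response Normal.
Bailey against Thorough: payoffs 3, -6, -1 → best response Normal.
Mutual best responses: (Thorough, Normal).

The unique pure-strategy Nash equilibrium is (Thorough, Normal).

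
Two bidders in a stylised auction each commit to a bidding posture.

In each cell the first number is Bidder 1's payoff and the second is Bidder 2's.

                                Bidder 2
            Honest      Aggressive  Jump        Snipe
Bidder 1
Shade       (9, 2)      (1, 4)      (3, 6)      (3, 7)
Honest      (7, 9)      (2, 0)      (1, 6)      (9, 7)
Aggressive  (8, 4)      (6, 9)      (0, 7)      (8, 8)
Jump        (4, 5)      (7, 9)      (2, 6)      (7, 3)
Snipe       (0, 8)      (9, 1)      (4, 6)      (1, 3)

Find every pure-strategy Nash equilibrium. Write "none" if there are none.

For each strategy profile, look for a profitable unilateral deviation.
(Shade, Honest): Bidder 2 can switch to Aggressive (2 → 4). Not NE.
(Shade, Aggressive): Bidder 1 can switch to Honest (1 → 2). Not NE.
(Shade, Jump): Bidder 1 can switch to Snipe (3 → 4). Not NE.
(Shade, Snipe): Bidder 1 can switch to Honest (3 → 9). Not NE.
(Honest, Honest): Bidder 1 can switch to Shade (7 → 9). Not NE.
(Honest, Aggressive): Bidder 1 can switch to Aggressive (2 → 6). Not NE.
(Honest, Jump): Bidder 1 can switch to Shade (1 → 3). Not NE.
(Honest, Snipe): Bidder 2 can switch to Honest (7 → 9). Not NE.
(Aggressive, Honest): Bidder 1 can switch to Shade (8 → 9). Not NE.
(Aggressive, Aggressive): Bidder 1 can switch to Jump (6 → 7). Not NE.
(The remaining 10 profiles each have a profitable deviation by the same check.)

There is no pure-strategy Nash equilibrium.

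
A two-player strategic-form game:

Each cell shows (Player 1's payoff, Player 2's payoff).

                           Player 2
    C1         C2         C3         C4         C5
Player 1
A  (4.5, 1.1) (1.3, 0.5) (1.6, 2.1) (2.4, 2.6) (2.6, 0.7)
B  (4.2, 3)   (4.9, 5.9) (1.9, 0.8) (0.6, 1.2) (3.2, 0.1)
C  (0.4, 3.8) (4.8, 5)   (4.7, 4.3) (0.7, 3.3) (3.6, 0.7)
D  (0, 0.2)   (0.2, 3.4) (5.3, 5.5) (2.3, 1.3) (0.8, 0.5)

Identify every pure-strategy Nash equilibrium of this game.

Player 1 against C1: payoffs 4.5, 4.2, 0.4, 0 → best response A.
Player 1 against C2: payoffs 1.3, 4.9, 4.8, 0.2 → best response B.
Player 1 against C3: payoffs 1.6, 1.9, 4.7, 5.3 → best response D.
Player 1 against C4: payoffs 2.4, 0.6, 0.7, 2.3 → best response A.
Player 1 against C5: payoffs 2.6, 3.2, 3.6, 0.8 → best response C.
Player 2 against A: payoffs 1.1, 0.5, 2.1, 2.6, 0.7 → best response C4.
Player 2 against B: payoffs 3, 5.9, 0.8, 1.2, 0.1 → best response C2.
Player 2 against C: payoffs 3.8, 5, 4.3, 3.3, 0.7 → best response C2.
Player 2 against D: payoffs 0.2, 3.4, 5.5, 1.3, 0.5 → best response C3.
Mutual best responses: (A, C4); (B, C2); (D, C3).

The pure Nash equilibria are (A, C4), (B, C2), (D, C3).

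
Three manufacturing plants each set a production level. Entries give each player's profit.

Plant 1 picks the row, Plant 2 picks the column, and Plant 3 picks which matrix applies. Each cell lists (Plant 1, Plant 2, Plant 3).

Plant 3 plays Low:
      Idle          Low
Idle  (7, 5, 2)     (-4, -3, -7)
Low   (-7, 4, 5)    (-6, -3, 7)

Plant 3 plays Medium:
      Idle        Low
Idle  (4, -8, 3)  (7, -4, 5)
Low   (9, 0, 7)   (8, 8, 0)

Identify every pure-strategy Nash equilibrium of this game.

Plant 1 against (Idle, Low): payoffs 7, -7 → best response Idle.
Plant 1 against (Idle, Medium): payoffs 4, 9 → best response Low.
Plant 1 against (Low, Low): payoffs -4, -6 → best response Idle.
Plant 1 against (Low, Medium): payoffs 7, 8 → best response Low.
Plant 2 against (Idle, Low): payoffs 5, -3 → best response Idle.
Plant 2 against (Idle, Medium): payoffs -8, -4 → best response Low.
Plant 2 against (Low, Low): payoffs 4, -3 → best response Idle.
Plant 2 against (Low, Medium): payoffs 0, 8 → best response Low.
Plant 3 against (Idle, Idle): payoffs 2, 3 → best response Medium.
Plant 3 against (Idle, Low): payoffs -7, 5 → best response Medium.
Plant 3 against (Low, Idle): payoffs 5, 7 → best response Medium.
Plant 3 against (Low, Low): payoffs 7, 0 → best response Low.
No profile is a mutual best response for all players.

There is no pure-strategy Nash equilibrium.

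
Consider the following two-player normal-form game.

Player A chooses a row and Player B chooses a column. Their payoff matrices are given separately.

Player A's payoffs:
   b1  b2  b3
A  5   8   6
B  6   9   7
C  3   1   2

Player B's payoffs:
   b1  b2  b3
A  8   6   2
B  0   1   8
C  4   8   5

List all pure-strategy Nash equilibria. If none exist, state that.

The unique pure-strategy Nash equilibrium is (B, b3).

(A, b1): Player A can switch to B (5 → 6). Not NE.
(A, b2): Player A can switch to B (8 → 9). Not NE.
(A, b3): Player A can switch to B (6 → 7). Not NE.
(B, b1): Player B can switch to b2 (0 → 1). Not NE.
(B, b2): Player B can switch to b3 (1 → 8). Not NE.
(B, b3): Player A gets 7, best alternative 6; Player B gets 8, best alternative 1. No profitable deviation — NE.
(C, b1): Player A can switch to A (3 → 5). Not NE.
(The remaining 2 profiles each have a profitable deviation by the same check.)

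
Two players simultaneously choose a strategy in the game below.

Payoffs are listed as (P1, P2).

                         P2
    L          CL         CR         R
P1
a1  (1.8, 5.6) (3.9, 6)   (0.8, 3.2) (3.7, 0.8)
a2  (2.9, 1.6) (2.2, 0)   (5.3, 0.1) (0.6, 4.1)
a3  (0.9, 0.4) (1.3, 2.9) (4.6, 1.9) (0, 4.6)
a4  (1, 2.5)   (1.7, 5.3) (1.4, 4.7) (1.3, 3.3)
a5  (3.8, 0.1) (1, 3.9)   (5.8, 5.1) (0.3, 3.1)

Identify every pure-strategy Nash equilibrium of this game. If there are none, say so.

(a1, L): P1 can switch to a2 (1.8 → 2.9). Not NE.
(a1, CL): P1 gets 3.9, best alternative 2.2; P2 gets 6, best alternative 5.6. No profitable deviation — NE.
(a1, CR): P1 can switch to a2 (0.8 → 5.3). Not NE.
(a1, R): P2 can switch to L (0.8 → 5.6). Not NE.
(a2, L): P1 can switch to a5 (2.9 → 3.8). Not NE.
(a2, CL): P1 can switch to a1 (2.2 → 3.9). Not NE.
(a2, CR): P1 can switch to a5 (5.3 → 5.8). Not NE.
(a2, R): P1 can switch to a1 (0.6 → 3.7). Not NE.
(a3, L): P1 can switch to a1 (0.9 → 1.8). Not NE.
(a3, CL): P1 can switch to a1 (1.3 → 3.9). Not NE.
(a3, CR): P1 can switch to a2 (4.6 → 5.3). Not NE.
(a3, R): P1 can switch to a1 (0 → 3.7). Not NE.
(a4, L): P1 can switch to a1 (1 → 1.8). Not NE.
(a5, CR): P1 gets 5.8, best alternative 5.3; P2 gets 5.1, best alternative 3.9. No profitable deviation — NE.
(The remaining 6 profiles each have a profitable deviation by the same check.)

(a1, CL) and (a5, CR)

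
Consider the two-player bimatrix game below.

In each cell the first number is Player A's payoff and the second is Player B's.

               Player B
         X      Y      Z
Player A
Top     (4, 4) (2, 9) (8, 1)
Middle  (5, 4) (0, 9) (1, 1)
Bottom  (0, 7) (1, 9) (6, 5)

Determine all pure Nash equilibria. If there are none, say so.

For each player, find the best response to each opponent profile; mutual best responses are the pure NE.
Player A against X: payoffs 4, 5, 0 → best response Middle.
Player A against Y: payoffs 2, 0, 1 → best response Top.
Player A against Z: payoffs 8, 1, 6 → best response Top.
Player B against Top: payoffs 4, 9, 1 → best response Y.
Player B against Middle: payoffs 4, 9, 1 → best response Y.
Player B against Bottom: payoffs 7, 9, 5 → best response Y.
Mutual best responses: (Top, Y).

The unique pure-strategy Nash equilibrium is (Top, Y).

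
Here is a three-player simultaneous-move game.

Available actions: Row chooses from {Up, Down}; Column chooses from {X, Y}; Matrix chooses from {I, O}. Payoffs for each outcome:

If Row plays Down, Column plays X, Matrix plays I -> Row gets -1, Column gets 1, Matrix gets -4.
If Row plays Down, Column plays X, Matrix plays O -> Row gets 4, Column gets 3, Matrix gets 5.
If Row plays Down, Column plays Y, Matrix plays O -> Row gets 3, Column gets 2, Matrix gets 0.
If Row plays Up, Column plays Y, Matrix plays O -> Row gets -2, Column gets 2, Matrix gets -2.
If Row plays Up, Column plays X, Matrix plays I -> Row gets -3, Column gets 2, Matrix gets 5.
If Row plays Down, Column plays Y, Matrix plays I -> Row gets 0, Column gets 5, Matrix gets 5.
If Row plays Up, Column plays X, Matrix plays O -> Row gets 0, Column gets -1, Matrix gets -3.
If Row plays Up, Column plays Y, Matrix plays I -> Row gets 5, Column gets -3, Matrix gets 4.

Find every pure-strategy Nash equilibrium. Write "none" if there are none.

Check each profile: it is a Nash equilibrium iff no player can strictly gain by switching unilaterally.
(Up, X, I): Row can switch to Down (-3 → -1). Not NE.
(Up, X, O): Row can switch to Down (0 → 4). Not NE.
(Up, Y, I): Column can switch to X (-3 → 2). Not NE.
(Up, Y, O): Row can switch to Down (-2 → 3). Not NE.
(Down, X, I): Column can switch to Y (1 → 5). Not NE.
(Down, X, O): Row gets 4, best alternative 0; Column gets 3, best alternative 2; Matrix gets 5, best alternative -4. No profitable deviation — NE.
(Down, Y, I): Row can switch to Up (0 → 5). Not NE.
(Down, Y, O): Column can switch to X (2 → 3). Not NE.

(Down, X, O)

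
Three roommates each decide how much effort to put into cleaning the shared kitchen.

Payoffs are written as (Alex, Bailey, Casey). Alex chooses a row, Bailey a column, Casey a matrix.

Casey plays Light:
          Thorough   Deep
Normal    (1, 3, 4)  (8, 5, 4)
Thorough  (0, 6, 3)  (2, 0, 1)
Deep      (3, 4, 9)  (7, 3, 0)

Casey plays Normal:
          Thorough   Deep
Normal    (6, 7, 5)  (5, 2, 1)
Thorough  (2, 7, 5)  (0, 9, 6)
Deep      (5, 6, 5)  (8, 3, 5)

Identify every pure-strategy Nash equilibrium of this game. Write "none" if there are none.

Pure-strategy Nash equilibria: (Normal, Thorough, Normal), (Normal, Deep, Light), (Deep, Thorough, Light)

For each strategy profile, look for a profitable unilateral deviation.
(Normal, Thorough, Light): Alex can switch to Deep (1 → 3). Not NE.
(Normal, Thorough, Normal): Alex gets 6, best alternative 5; Bailey gets 7, best alternative 2; Casey gets 5, best alternative 4. No profitable deviation — NE.
(Normal, Deep, Light): Alex gets 8, best alternative 7; Bailey gets 5, best alternative 3; Casey gets 4, best alternative 1. No profitable deviation — NE.
(Normal, Deep, Normal): Alex can switch to Deep (5 → 8). Not NE.
(Thorough, Thorough, Light): Alex can switch to Normal (0 → 1). Not NE.
(Thorough, Thorough, Normal): Alex can switch to Normal (2 → 6). Not NE.
(Thorough, Deep, Light): Alex can switch to Normal (2 → 8). Not NE.
(Thorough, Deep, Normal): Alex can switch to Normal (0 → 5). Not NE.
(Deep, Thorough, Light): Alex gets 3, best alternative 1; Bailey gets 4, best alternative 3; Casey gets 9, best alternative 5. No profitable deviation — NE.
(Deep, Thorough, Normal): Alex can switch to Normal (5 → 6). Not NE.
(Deep, Deep, Light): Alex can switch to Normal (7 → 8). Not NE.
(Deep, Deep, Normal): Bailey can switch to Thorough (3 → 6). Not NE.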